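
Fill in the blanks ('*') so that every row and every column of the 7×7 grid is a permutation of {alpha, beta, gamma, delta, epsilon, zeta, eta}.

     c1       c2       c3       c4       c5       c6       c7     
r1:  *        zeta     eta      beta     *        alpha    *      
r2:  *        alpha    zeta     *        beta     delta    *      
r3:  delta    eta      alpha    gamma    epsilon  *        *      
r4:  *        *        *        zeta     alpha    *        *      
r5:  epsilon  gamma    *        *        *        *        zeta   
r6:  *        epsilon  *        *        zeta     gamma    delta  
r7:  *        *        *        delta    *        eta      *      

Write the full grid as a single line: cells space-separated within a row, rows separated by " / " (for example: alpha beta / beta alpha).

gamma zeta eta beta delta alpha epsilon / eta alpha zeta epsilon beta delta gamma / delta eta alpha gamma epsilon zeta beta / beta delta gamma zeta alpha epsilon eta / epsilon gamma delta alpha eta beta zeta / alpha epsilon beta eta zeta gamma delta / zeta beta epsilon delta gamma eta alpha

(r1,c1): row 1 has {alpha,beta,zeta,eta}; column 1 has {delta,epsilon}, so it must be gamma.
(r1,c5): row 1 has {alpha,beta,gamma,zeta,eta}; column 5 has {alpha,beta,epsilon,zeta}, so it must be delta.
(r1,c7): row 1 has {alpha,beta,gamma,delta,zeta,eta}; column 7 has {delta,zeta}, so it must be epsilon.
(r2,c1): row 2 has {alpha,beta,delta,zeta}; column 1 has {gamma,delta,epsilon}, so it must be eta.
(r2,c4): row 2 has {alpha,beta,delta,zeta,eta}; column 4 has {beta,gamma,delta,zeta}, so it must be epsilon.
(r2,c7): row 2 has {alpha,beta,delta,epsilon,zeta,eta}; column 7 has {delta,epsilon,zeta}, so it must be gamma.
(r3,c7): row 3 has {alpha,gamma,delta,epsilon,eta}; column 7 has {gamma,delta,epsilon,zeta}, so it must be beta.
(r4,c1): row 4 has {alpha,zeta}; column 1 has {gamma,delta,epsilon,eta}, so it must be beta.
(r4,c2): row 4 has {alpha,beta,zeta}; column 2 has {alpha,gamma,epsilon,zeta,eta}, so it must be delta.
(r4,c6): row 4 has {alpha,beta,delta,zeta}; column 6 has {alpha,gamma,delta,eta}, so it must be epsilon.
(r4,c7): row 4 has {alpha,beta,delta,epsilon,zeta}; column 7 has {beta,gamma,delta,epsilon,zeta}, so it must be eta.
(r5,c5): row 5 has {gamma,epsilon,zeta}; column 5 has {alpha,beta,delta,epsilon,zeta}, so it must be eta.
(r5,c6): row 5 has {gamma,epsilon,zeta,eta}; column 6 has {alpha,gamma,delta,epsilon,eta}, so it must be beta.
(r6,c1): row 6 has {gamma,delta,epsilon,zeta}; column 1 has {beta,gamma,delta,epsilon,eta}, so it must be alpha.
(r6,c3): row 6 has {alpha,gamma,delta,epsilon,zeta}; column 3 has {alpha,zeta,eta}, so it must be beta.
(r6,c4): row 6 has {alpha,beta,gamma,delta,epsilon,zeta}; column 4 has {beta,gamma,delta,epsilon,zeta}, so it must be eta.
(r7,c1): row 7 has {delta,eta}; column 1 has {alpha,beta,gamma,delta,epsilon,eta}, so it must be zeta.
(r7,c2): row 7 has {delta,zeta,eta}; column 2 has {alpha,gamma,delta,epsilon,zeta,eta}, so it must be beta.
(r7,c5): row 7 has {beta,delta,zeta,eta}; column 5 has {alpha,beta,delta,epsilon,zeta,eta}, so it must be gamma.
(r7,c7): row 7 has {beta,gamma,delta,zeta,eta}; column 7 has {beta,gamma,delta,epsilon,zeta,eta}, so it must be alpha.
(r3,c6): row 3 has {alpha,beta,gamma,delta,epsilon,eta}; column 6 has {alpha,beta,gamma,delta,epsilon,eta}, so it must be zeta.
(r4,c3): row 4 has {alpha,beta,delta,epsilon,zeta,eta}; column 3 has {alpha,beta,zeta,eta}, so it must be gamma.
(r5,c3): row 5 has {beta,gamma,epsilon,zeta,eta}; column 3 has {alpha,beta,gamma,zeta,eta}, so it must be delta.
(r5,c4): row 5 has {beta,gamma,delta,epsilon,zeta,eta}; column 4 has {beta,gamma,delta,epsilon,zeta,eta}, so it must be alpha.
(r7,c3): row 7 has {alpha,beta,gamma,delta,zeta,eta}; column 3 has {alpha,beta,gamma,delta,zeta,eta}, so it must be epsilon.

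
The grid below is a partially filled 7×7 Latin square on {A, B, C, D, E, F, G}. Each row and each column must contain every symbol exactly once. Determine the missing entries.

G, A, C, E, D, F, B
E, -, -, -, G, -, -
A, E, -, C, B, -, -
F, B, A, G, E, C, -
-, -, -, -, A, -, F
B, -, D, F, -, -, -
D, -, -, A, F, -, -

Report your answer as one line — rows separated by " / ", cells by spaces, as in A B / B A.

Cell (r4,c7): row 4 has {A,B,C,E,F,G}; column 7 has {B,F} → D.
Cell (r5,c1): row 5 has {A,F}; column 1 has {A,B,D,E,F,G} → C.
Cell (r6,c5): row 6 has {B,D,F}; column 5 has {A,B,D,E,F,G} → C.
Cell (r3,c7): row 3 has {A,B,C,E}; column 7 has {B,D,F} → G.
Cell (r6,c2): row 6 has {B,C,D,F}; column 2 has {A,B,E} → G.
Cell (r7,c2): row 7 has {A,D,F}; column 2 has {A,B,E,G} → C.
Cell (r7,c7): row 7 has {A,C,D,F}; column 7 has {B,D,F,G} → E.
Cell (r3,c3): row 3 has {A,B,C,E,G}; column 3 has {A,C,D} → F.
Cell (r3,c6): row 3 has {A,B,C,E,F,G}; column 6 has {C,F} → D.
Cell (r5,c2): row 5 has {A,C,F}; column 2 has {A,B,C,E,G} → D.
Cell (r5,c4): row 5 has {A,C,D,F}; column 4 has {A,C,E,F,G} → B.
Cell (r6,c7): row 6 has {B,C,D,F,G}; column 7 has {B,D,E,F,G} → A.
Cell (r2,c2): row 2 has {E,G}; column 2 has {A,B,C,D,E,G} → F.
Cell (r2,c3): row 2 has {E,F,G}; column 3 has {A,C,D,F} → B.
Cell (r2,c4): row 2 has {B,E,F,G}; column 4 has {A,B,C,E,F,G} → D.
Cell (r2,c6): row 2 has {B,D,E,F,G}; column 6 has {C,D,F} → A.
Cell (r2,c7): row 2 has {A,B,D,E,F,G}; column 7 has {A,B,D,E,F,G} → C.
Cell (r6,c6): row 6 has {A,B,C,D,F,G}; column 6 has {A,C,D,F} → E.
Cell (r7,c3): row 7 has {A,C,D,E,F}; column 3 has {A,B,C,D,F} → G.
Cell (r7,c6): row 7 has {A,C,D,E,F,G}; column 6 has {A,C,D,E,F} → B.
Cell (r5,c3): row 5 has {A,B,C,D,F}; column 3 has {A,B,C,D,F,G} → E.
Cell (r5,c6): row 5 has {A,B,C,D,E,F}; column 6 has {A,B,C,D,E,F} → G.

G A C E D F B / E F B D G A C / A E F C B D G / F B A G E C D / C D E B A G F / B G D F C E A / D C G A F B E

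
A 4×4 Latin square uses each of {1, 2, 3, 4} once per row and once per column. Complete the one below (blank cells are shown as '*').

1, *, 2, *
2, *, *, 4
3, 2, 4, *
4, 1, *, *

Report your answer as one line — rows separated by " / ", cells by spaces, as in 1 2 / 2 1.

1 4 2 3 / 2 3 1 4 / 3 2 4 1 / 4 1 3 2

(r1,c4): row 1 has {1,2}; column 4 has {4}, so it must be 3.
(r2,c2): row 2 has {2,4}; column 2 has {1,2}, so it must be 3.
(r2,c3): row 2 has {2,3,4}; column 3 has {2,4}, so it must be 1.
(r3,c4): row 3 has {2,3,4}; column 4 has {3,4}, so it must be 1.
(r4,c3): row 4 has {1,4}; column 3 has {1,2,4}, so it must be 3.
(r4,c4): row 4 has {1,3,4}; column 4 has {1,3,4}, so it must be 2.
(r1,c2): row 1 has {1,2,3}; column 2 has {1,2,3}, so it must be 4.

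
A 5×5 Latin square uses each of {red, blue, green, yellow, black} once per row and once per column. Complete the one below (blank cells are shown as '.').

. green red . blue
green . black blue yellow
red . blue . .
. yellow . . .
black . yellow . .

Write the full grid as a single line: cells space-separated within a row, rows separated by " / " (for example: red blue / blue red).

yellow green red black blue / green red black blue yellow / red black blue yellow green / blue yellow green red black / black blue yellow green red

(r1,c1) = yellow
(r1,c4) = black
(r2,c2) = red
(r3,c2) = black
(r3,c5) = green
(r4,c1) = blue
(r4,c3) = green
(r4,c4) = red
(r4,c5) = black
(r5,c2) = blue
(r5,c4) = green
(r5,c5) = red
(r3,c4) = yellow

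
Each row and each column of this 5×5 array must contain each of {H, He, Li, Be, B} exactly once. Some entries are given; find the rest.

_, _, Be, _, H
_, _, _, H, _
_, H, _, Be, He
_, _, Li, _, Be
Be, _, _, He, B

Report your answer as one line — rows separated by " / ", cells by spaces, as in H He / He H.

row 2 has {H}; column 5 has {H,He,Be,B} — only Li is left for (r2,c5).
row 3 has {H,He,Be}; column 3 has {Li,Be} — only B is left for (r3,c3).
row 4 has {Li,Be}; column 4 has {H,He,Be} — only B is left for (r4,c4).
row 5 has {He,Be,B}; column 2 has {H} — only Li is left for (r5,c2).
row 5 has {He,Li,Be,B}; column 3 has {Li,Be,B} — only H is left for (r5,c3).
row 1 has {H,Be}; column 4 has {H,He,Be,B} — only Li is left for (r1,c4).
row 2 has {H,Li}; column 3 has {H,Li,Be,B} — only He is left for (r2,c3).
row 3 has {H,He,Be,B}; column 1 has {Be} — only Li is left for (r3,c1).
row 4 has {Li,Be,B}; column 2 has {H,Li} — only He is left for (r4,c2).
row 1 has {H,Li,Be}; column 2 has {H,He,Li} — only B is left for (r1,c2).
row 2 has {H,He,Li}; column 1 has {Li,Be} — only B is left for (r2,c1).
row 2 has {H,He,Li,B}; column 2 has {H,He,Li,B} — only Be is left for (r2,c2).
row 4 has {He,Li,Be,B}; column 1 has {Li,Be,B} — only H is left for (r4,c1).
row 1 has {H,Li,Be,B}; column 1 has {H,Li,Be,B} — only He is left for (r1,c1).

He B Be Li H / B Be He H Li / Li H B Be He / H He Li B Be / Be Li H He B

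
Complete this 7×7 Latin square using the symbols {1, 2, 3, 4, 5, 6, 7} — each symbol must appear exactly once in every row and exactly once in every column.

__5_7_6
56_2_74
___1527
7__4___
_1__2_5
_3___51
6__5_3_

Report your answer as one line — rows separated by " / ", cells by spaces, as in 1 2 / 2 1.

Cell (r1,c4): row 1 has {5,6,7}; column 4 has {1,2,4,5} → 3.
Cell (r3,c2): row 3 has {1,2,5,7}; column 2 has {1,3,6} → 4.
Cell (r7,c7): row 7 has {3,5,6}; column 7 has {1,4,5,6,7} → 2.
Cell (r1,c2): row 1 has {3,5,6,7}; column 2 has {1,3,4,6} → 2.
Cell (r3,c1): row 3 has {1,2,4,5,7}; column 1 has {5,6,7} → 3.
Cell (r3,c3): row 3 has {1,2,3,4,5,7}; column 3 has {5} → 6.
Cell (r4,c2): row 4 has {4,7}; column 2 has {1,2,3,4,6} → 5.
Cell (r4,c7): row 4 has {4,5,7}; column 7 has {1,2,4,5,6,7} → 3.
Cell (r5,c1): row 5 has {1,2,5}; column 1 has {3,5,6,7} → 4.
Cell (r5,c6): row 5 has {1,2,4,5}; column 6 has {2,3,5,7} → 6.
Cell (r6,c1): row 6 has {1,3,5}; column 1 has {3,4,5,6,7} → 2.
Cell (r7,c2): row 7 has {2,3,5,6}; column 2 has {1,2,3,4,5,6} → 7.
Cell (r1,c1): row 1 has {2,3,5,6,7}; column 1 has {2,3,4,5,6,7} → 1.
Cell (r1,c6): row 1 has {1,2,3,5,6,7}; column 6 has {2,3,5,6,7} → 4.
Cell (r4,c6): row 4 has {3,4,5,7}; column 6 has {2,3,4,5,6,7} → 1.
Cell (r5,c4): row 5 has {1,2,4,5,6}; column 4 has {1,2,3,4,5} → 7.
Cell (r6,c4): row 6 has {1,2,3,5}; column 4 has {1,2,3,4,5,7} → 6.
Cell (r6,c5): row 6 has {1,2,3,5,6}; column 5 has {2,5,7} → 4.
Cell (r7,c5): row 7 has {2,3,5,6,7}; column 5 has {2,4,5,7} → 1.
Cell (r2,c5): row 2 has {2,4,5,6,7}; column 5 has {1,2,4,5,7} → 3.
Cell (r4,c3): row 4 has {1,3,4,5,7}; column 3 has {5,6} → 2.
Cell (r4,c5): row 4 has {1,2,3,4,5,7}; column 5 has {1,2,3,4,5,7} → 6.
Cell (r5,c3): row 5 has {1,2,4,5,6,7}; column 3 has {2,5,6} → 3.
Cell (r6,c3): row 6 has {1,2,3,4,5,6}; column 3 has {2,3,5,6} → 7.
Cell (r7,c3): row 7 has {1,2,3,5,6,7}; column 3 has {2,3,5,6,7} → 4.
Cell (r2,c3): row 2 has {2,3,4,5,6,7}; column 3 has {2,3,4,5,6,7} → 1.

1 2 5 3 7 4 6 / 5 6 1 2 3 7 4 / 3 4 6 1 5 2 7 / 7 5 2 4 6 1 3 / 4 1 3 7 2 6 5 / 2 3 7 6 4 5 1 / 6 7 4 5 1 3 2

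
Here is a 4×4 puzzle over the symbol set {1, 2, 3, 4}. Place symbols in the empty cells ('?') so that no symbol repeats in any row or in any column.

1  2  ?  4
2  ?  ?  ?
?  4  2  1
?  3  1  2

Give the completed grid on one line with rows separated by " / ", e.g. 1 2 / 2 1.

1 2 3 4 / 2 1 4 3 / 3 4 2 1 / 4 3 1 2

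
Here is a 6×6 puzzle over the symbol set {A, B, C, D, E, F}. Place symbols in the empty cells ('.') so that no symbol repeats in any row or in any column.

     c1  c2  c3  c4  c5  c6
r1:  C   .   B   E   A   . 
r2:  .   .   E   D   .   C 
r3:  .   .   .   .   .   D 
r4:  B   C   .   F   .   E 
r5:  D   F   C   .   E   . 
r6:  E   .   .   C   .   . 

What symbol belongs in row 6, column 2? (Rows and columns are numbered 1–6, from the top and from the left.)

B

(r1,c2) = D
(r1,c6) = F
(r4,c5) = D
(r4,c3) = A
(r3,c3) = F
(r6,c3) = D
(r3,c1) = A
(r3,c4) = B
(r3,c5) = C
(r5,c4) = A
(r5,c6) = B
(r6,c6) = A
(r2,c1) = F
(r2,c5) = B
(r3,c2) = E
(r6,c2) = B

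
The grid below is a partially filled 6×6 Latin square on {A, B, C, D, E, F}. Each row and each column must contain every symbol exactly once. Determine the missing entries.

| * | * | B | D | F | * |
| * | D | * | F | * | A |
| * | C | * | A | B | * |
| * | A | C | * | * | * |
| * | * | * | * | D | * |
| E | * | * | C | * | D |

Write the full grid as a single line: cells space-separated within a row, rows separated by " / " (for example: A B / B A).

A E B D F C / B D E F C A / F C D A B E / D A C B E F / C F A E D B / E B F C A D

Cell (r1,c2): row 1 has {B,D,F}; column 2 has {A,C,D} → E.
Cell (r1,c6): row 1 has {B,D,E,F}; column 6 has {A,D} → C.
Cell (r2,c3): row 2 has {A,D,F}; column 3 has {B,C} → E.
Cell (r2,c5): row 2 has {A,D,E,F}; column 5 has {B,D,F} → C.
Cell (r4,c5): row 4 has {A,C}; column 5 has {B,C,D,F} → E.
Cell (r6,c5): row 6 has {C,D,E}; column 5 has {B,C,D,E,F} → A.
Cell (r1,c1): row 1 has {B,C,D,E,F}; column 1 has {E} → A.
Cell (r2,c1): row 2 has {A,C,D,E,F}; column 1 has {A,E} → B.
Cell (r4,c4): row 4 has {A,C,E}; column 4 has {A,C,D,F} → B.
Cell (r4,c6): row 4 has {A,B,C,E}; column 6 has {A,C,D} → F.
Cell (r5,c4): row 5 has {D}; column 4 has {A,B,C,D,F} → E.
Cell (r5,c6): row 5 has {D,E}; column 6 has {A,C,D,F} → B.
Cell (r6,c3): row 6 has {A,C,D,E}; column 3 has {B,C,E} → F.
Cell (r3,c3): row 3 has {A,B,C}; column 3 has {B,C,E,F} → D.
Cell (r3,c6): row 3 has {A,B,C,D}; column 6 has {A,B,C,D,F} → E.
Cell (r4,c1): row 4 has {A,B,C,E,F}; column 1 has {A,B,E} → D.
Cell (r5,c2): row 5 has {B,D,E}; column 2 has {A,C,D,E} → F.
Cell (r5,c3): row 5 has {B,D,E,F}; column 3 has {B,C,D,E,F} → A.
Cell (r6,c2): row 6 has {A,C,D,E,F}; column 2 has {A,C,D,E,F} → B.
Cell (r3,c1): row 3 has {A,B,C,D,E}; column 1 has {A,B,D,E} → F.
Cell (r5,c1): row 5 has {A,B,D,E,F}; column 1 has {A,B,D,E,F} → C.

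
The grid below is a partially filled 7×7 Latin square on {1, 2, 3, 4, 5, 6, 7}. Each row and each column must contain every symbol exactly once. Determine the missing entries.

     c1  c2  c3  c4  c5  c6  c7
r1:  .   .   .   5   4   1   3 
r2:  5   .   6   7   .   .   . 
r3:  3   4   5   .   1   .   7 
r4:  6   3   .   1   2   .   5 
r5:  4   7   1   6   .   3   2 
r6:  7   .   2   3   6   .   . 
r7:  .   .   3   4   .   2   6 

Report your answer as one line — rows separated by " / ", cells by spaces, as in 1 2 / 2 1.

2 6 7 5 4 1 3 / 5 2 6 7 3 4 1 / 3 4 5 2 1 6 7 / 6 3 4 1 2 7 5 / 4 7 1 6 5 3 2 / 7 1 2 3 6 5 4 / 1 5 3 4 7 2 6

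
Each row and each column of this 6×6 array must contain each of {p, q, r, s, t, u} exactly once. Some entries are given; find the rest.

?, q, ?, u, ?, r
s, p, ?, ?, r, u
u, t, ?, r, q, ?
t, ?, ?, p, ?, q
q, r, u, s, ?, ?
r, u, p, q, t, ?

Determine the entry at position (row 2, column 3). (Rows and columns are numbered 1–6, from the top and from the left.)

q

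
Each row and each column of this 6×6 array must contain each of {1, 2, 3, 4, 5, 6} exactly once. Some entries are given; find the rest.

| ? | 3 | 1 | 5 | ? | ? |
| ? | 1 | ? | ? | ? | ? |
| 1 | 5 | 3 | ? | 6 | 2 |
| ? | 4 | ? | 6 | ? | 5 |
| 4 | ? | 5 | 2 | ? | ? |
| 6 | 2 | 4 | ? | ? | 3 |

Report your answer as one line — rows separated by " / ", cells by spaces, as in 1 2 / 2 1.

2 3 1 5 4 6 / 5 1 6 3 2 4 / 1 5 3 4 6 2 / 3 4 2 6 1 5 / 4 6 5 2 3 1 / 6 2 4 1 5 3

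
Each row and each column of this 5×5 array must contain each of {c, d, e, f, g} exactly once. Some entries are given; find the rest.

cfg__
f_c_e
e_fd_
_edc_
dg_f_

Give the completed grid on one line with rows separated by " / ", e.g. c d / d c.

c f g e d / f d c g e / e c f d g / g e d c f / d g e f c

(r1,c4) = e
(r1,c5) = d
(r2,c2) = d
(r2,c4) = g
(r3,c2) = c
(r3,c5) = g
(r4,c1) = g
(r4,c5) = f
(r5,c3) = e
(r5,c5) = c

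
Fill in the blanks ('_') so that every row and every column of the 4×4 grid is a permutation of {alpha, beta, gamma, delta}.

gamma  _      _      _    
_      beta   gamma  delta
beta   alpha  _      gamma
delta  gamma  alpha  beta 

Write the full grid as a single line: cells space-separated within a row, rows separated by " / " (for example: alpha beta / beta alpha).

row 1 has {gamma}; column 2 has {alpha,beta,gamma} — only delta is left for (r1,c2).
row 1 has {gamma,delta}; column 3 has {alpha,gamma} — only beta is left for (r1,c3).
row 1 has {beta,gamma,delta}; column 4 has {beta,gamma,delta} — only alpha is left for (r1,c4).
row 2 has {beta,gamma,delta}; column 1 has {beta,gamma,delta} — only alpha is left for (r2,c1).
row 3 has {alpha,beta,gamma}; column 3 has {alpha,beta,gamma} — only delta is left for (r3,c3).

gamma delta beta alpha / alpha beta gamma delta / beta alpha delta gamma / delta gamma alpha beta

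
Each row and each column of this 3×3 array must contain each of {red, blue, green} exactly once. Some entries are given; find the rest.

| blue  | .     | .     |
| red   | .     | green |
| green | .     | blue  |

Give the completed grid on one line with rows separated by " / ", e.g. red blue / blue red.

(r1,c3) = red
(r2,c2) = blue
(r3,c2) = red
(r1,c2) = green

blue green red / red blue green / green red blue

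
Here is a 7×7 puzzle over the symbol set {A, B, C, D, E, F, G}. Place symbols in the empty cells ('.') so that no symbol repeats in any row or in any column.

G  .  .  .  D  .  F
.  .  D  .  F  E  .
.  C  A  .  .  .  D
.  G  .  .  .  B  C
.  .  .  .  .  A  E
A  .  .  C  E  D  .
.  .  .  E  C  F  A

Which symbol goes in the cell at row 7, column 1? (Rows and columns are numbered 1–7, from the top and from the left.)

(r1,c6): row 1 has {D,F,G}; column 6 has {A,B,D,E,F}, so it must be C.
(r3,c6): row 3 has {A,C,D}; column 6 has {A,B,C,D,E,F}, so it must be G.
(r4,c5): row 4 has {B,C,G}; column 5 has {C,D,E,F}, so it must be A.
(r3,c5): row 3 has {A,C,D,G}; column 5 has {A,C,D,E,F}, so it must be B.
(r5,c5): row 5 has {A,E}; column 5 has {A,B,C,D,E,F}, so it must be G.
(r3,c4): row 3 has {A,B,C,D,G}; column 4 has {C,E}, so it must be F.
(r4,c4): row 4 has {A,B,C,G}; column 4 has {C,E,F}, so it must be D.
(r5,c4): row 5 has {A,E,G}; column 4 has {C,D,E,F}, so it must be B.
(r1,c4): row 1 has {C,D,F,G}; column 4 has {B,C,D,E,F}, so it must be A.
(r2,c4): row 2 has {D,E,F}; column 4 has {A,B,C,D,E,F}, so it must be G.
(r2,c7): row 2 has {D,E,F,G}; column 7 has {A,C,D,E,F}, so it must be B.
(r3,c1): row 3 has {A,B,C,D,F,G}; column 1 has {A,G}, so it must be E.
(r4,c1): row 4 has {A,B,C,D,G}; column 1 has {A,E,G}, so it must be F.
(r4,c3): row 4 has {A,B,C,D,F,G}; column 3 has {A,D}, so it must be E.
(r6,c7): row 6 has {A,C,D,E}; column 7 has {A,B,C,D,E,F}, so it must be G.
(r1,c3): row 1 has {A,C,D,F,G}; column 3 has {A,D,E}, so it must be B.
(r2,c1): row 2 has {B,D,E,F,G}; column 1 has {A,E,F,G}, so it must be C.
(r2,c2): row 2 has {B,C,D,E,F,G}; column 2 has {C,G}, so it must be A.
(r5,c1): row 5 has {A,B,E,G}; column 1 has {A,C,E,F,G}, so it must be D.
(r5,c2): row 5 has {A,B,D,E,G}; column 2 has {A,C,G}, so it must be F.
(r5,c3): row 5 has {A,B,D,E,F,G}; column 3 has {A,B,D,E}, so it must be C.
(r6,c2): row 6 has {A,C,D,E,G}; column 2 has {A,C,F,G}, so it must be B.
(r6,c3): row 6 has {A,B,C,D,E,G}; column 3 has {A,B,C,D,E}, so it must be F.
(r7,c1): row 7 has {A,C,E,F}; column 1 has {A,C,D,E,F,G}, so it must be B.

B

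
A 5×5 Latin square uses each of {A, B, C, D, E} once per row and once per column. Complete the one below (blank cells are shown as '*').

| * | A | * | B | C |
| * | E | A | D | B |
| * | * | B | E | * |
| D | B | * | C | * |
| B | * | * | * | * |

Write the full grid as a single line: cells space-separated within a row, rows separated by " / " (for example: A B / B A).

E A D B C / C E A D B / A C B E D / D B E C A / B D C A E

(r1,c1) = E
(r1,c3) = D
(r2,c1) = C
(r3,c1) = A
(r3,c5) = D
(r4,c3) = E
(r4,c5) = A
(r5,c3) = C
(r5,c4) = A
(r5,c5) = E
(r3,c2) = C
(r5,c2) = D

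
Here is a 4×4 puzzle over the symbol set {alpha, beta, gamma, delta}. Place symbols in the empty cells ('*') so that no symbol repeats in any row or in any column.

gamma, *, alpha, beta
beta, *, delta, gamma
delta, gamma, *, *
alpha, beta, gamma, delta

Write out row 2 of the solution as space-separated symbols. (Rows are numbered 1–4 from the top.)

beta alpha delta gamma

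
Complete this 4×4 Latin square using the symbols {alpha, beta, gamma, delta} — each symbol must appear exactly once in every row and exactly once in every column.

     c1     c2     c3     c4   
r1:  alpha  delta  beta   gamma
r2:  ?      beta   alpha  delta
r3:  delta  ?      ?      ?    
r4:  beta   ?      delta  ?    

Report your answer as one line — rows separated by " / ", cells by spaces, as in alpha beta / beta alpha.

(r2,c1): row 2 has {alpha,beta,delta}; column 1 has {alpha,beta,delta}, so it must be gamma.
(r3,c3): row 3 has {delta}; column 3 has {alpha,beta,delta}, so it must be gamma.
(r4,c4): row 4 has {beta,delta}; column 4 has {gamma,delta}, so it must be alpha.
(r3,c2): row 3 has {gamma,delta}; column 2 has {beta,delta}, so it must be alpha.
(r3,c4): row 3 has {alpha,gamma,delta}; column 4 has {alpha,gamma,delta}, so it must be beta.
(r4,c2): row 4 has {alpha,beta,delta}; column 2 has {alpha,beta,delta}, so it must be gamma.

alpha delta beta gamma / gamma beta alpha delta / delta alpha gamma beta / beta gamma delta alpha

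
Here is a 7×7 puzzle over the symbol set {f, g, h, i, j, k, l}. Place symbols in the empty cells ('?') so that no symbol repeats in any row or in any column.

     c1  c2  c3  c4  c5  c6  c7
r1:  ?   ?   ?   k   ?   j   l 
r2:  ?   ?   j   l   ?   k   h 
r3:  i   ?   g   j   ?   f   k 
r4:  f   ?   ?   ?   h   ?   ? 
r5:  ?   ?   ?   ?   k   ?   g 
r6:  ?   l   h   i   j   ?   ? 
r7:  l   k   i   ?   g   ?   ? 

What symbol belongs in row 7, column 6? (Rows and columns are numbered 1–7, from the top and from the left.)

At row 1, column 3: row 1 has {j,k,l}; column 3 has {g,h,i,j}; that leaves f.
At row 1, column 5: row 1 has {f,j,k,l}; column 5 has {g,h,j,k}; that leaves i.
At row 2, column 1: row 2 has {h,j,k,l}; column 1 has {f,i,l}; that leaves g.
At row 2, column 5: row 2 has {g,h,j,k,l}; column 5 has {g,h,i,j,k}; that leaves f.
At row 3, column 2: row 3 has {f,g,i,j,k}; column 2 has {k,l}; that leaves h.
At row 3, column 5: row 3 has {f,g,h,i,j,k}; column 5 has {f,g,h,i,j,k}; that leaves l.
At row 4, column 4: row 4 has {f,h}; column 4 has {i,j,k,l}; that leaves g.
At row 5, column 3: row 5 has {g,k}; column 3 has {f,g,h,i,j}; that leaves l.
At row 6, column 1: row 6 has {h,i,j,l}; column 1 has {f,g,i,l}; that leaves k.
At row 6, column 6: row 6 has {h,i,j,k,l}; column 6 has {f,j,k}; that leaves g.
At row 6, column 7: row 6 has {g,h,i,j,k,l}; column 7 has {g,h,k,l}; that leaves f.
At row 7, column 6: row 7 has {g,i,k,l}; column 6 has {f,g,j,k}; that leaves h.

h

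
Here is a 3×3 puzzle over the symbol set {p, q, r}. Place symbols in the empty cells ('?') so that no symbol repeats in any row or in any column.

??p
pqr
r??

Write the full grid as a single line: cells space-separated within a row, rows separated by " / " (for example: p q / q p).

q r p / p q r / r p q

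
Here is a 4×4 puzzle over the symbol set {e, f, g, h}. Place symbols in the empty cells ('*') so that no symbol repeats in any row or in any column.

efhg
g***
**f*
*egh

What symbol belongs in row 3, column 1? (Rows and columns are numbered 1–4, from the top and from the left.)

h

At row 2, column 2: row 2 has {g}; column 2 has {e,f}; that leaves h.
At row 2, column 3: row 2 has {g,h}; column 3 has {f,g,h}; that leaves e.
At row 2, column 4: row 2 has {e,g,h}; column 4 has {g,h}; that leaves f.
At row 3, column 1: row 3 has {f}; column 1 has {e,g}; that leaves h.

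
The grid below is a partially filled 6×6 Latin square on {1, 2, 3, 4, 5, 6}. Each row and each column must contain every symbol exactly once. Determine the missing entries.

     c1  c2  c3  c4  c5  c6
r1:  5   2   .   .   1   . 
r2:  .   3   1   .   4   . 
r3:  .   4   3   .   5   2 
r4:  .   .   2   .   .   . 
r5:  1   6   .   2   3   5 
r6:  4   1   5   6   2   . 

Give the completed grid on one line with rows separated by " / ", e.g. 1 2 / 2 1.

5 2 6 3 1 4 / 2 3 1 5 4 6 / 6 4 3 1 5 2 / 3 5 2 4 6 1 / 1 6 4 2 3 5 / 4 1 5 6 2 3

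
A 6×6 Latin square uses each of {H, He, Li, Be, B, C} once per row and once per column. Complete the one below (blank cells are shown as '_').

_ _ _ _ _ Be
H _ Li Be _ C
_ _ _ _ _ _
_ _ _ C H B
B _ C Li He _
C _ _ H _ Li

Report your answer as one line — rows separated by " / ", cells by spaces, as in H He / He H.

Li H B He C Be / H He Li Be B C / Be C H B Li He / He Li Be C H B / B Be C Li He H / C B He H Be Li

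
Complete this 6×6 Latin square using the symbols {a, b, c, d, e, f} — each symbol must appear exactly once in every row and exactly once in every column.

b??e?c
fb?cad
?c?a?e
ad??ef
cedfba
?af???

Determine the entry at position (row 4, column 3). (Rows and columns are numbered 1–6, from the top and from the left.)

c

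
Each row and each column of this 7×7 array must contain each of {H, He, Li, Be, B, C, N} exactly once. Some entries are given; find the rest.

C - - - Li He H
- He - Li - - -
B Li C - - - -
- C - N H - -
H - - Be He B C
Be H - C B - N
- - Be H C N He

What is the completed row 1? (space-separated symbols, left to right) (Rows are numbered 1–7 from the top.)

C Be N B Li He H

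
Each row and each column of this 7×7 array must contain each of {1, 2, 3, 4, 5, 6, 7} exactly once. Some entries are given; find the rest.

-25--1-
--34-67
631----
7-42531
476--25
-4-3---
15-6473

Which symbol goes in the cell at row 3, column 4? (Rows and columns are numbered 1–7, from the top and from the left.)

5

(r1,c1) = 3
(r1,c4) = 7
(r1,c5) = 6
(r1,c7) = 4
(r2,c2) = 1
(r2,c5) = 2
(r3,c4) = 5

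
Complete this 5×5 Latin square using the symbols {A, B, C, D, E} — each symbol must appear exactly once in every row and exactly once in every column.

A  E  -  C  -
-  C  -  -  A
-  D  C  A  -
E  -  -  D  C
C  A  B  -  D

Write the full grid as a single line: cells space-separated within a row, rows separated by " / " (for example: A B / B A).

A E D C B / D C E B A / B D C A E / E B A D C / C A B E D

Cell (r1,c3): row 1 has {A,C,E}; column 3 has {B,C} → D.
Cell (r1,c5): row 1 has {A,C,D,E}; column 5 has {A,C,D} → B.
Cell (r2,c3): row 2 has {A,C}; column 3 has {B,C,D} → E.
Cell (r2,c4): row 2 has {A,C,E}; column 4 has {A,C,D} → B.
Cell (r3,c1): row 3 has {A,C,D}; column 1 has {A,C,E} → B.
Cell (r3,c5): row 3 has {A,B,C,D}; column 5 has {A,B,C,D} → E.
Cell (r4,c2): row 4 has {C,D,E}; column 2 has {A,C,D,E} → B.
Cell (r4,c3): row 4 has {B,C,D,E}; column 3 has {B,C,D,E} → A.
Cell (r5,c4): row 5 has {A,B,C,D}; column 4 has {A,B,C,D} → E.
Cell (r2,c1): row 2 has {A,B,C,E}; column 1 has {A,B,C,E} → D.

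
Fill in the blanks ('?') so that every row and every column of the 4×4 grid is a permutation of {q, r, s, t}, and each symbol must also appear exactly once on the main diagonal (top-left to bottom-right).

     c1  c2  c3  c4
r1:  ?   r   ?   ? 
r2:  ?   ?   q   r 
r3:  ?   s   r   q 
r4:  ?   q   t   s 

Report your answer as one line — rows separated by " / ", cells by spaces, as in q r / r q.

(r1,c3) = s
(r1,c4) = t
(r2,c2) = t
(r3,c1) = t
(r4,c1) = r
(r1,c1) = q
(r2,c1) = s

q r s t / s t q r / t s r q / r q t s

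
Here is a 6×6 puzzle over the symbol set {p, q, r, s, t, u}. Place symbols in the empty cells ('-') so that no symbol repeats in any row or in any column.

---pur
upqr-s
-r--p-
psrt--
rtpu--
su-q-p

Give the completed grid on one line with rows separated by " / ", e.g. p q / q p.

t q s p u r / u p q r t s / q r u s p t / p s r t q u / r t p u s q / s u t q r p

At row 1, column 2: row 1 has {p,r,u}; column 2 has {p,r,s,t,u}; that leaves q.
At row 2, column 5: row 2 has {p,q,r,s,u}; column 5 has {p,u}; that leaves t.
At row 3, column 4: row 3 has {p,r}; column 4 has {p,q,r,t,u}; that leaves s.
At row 4, column 5: row 4 has {p,r,s,t}; column 5 has {p,t,u}; that leaves q.
At row 4, column 6: row 4 has {p,q,r,s,t}; column 6 has {p,r,s}; that leaves u.
At row 5, column 5: row 5 has {p,r,t,u}; column 5 has {p,q,t,u}; that leaves s.
At row 5, column 6: row 5 has {p,r,s,t,u}; column 6 has {p,r,s,u}; that leaves q.
At row 6, column 3: row 6 has {p,q,s,u}; column 3 has {p,q,r}; that leaves t.
At row 6, column 5: row 6 has {p,q,s,t,u}; column 5 has {p,q,s,t,u}; that leaves r.
At row 1, column 1: row 1 has {p,q,r,u}; column 1 has {p,r,s,u}; that leaves t.
At row 1, column 3: row 1 has {p,q,r,t,u}; column 3 has {p,q,r,t}; that leaves s.
At row 3, column 1: row 3 has {p,r,s}; column 1 has {p,r,s,t,u}; that leaves q.
At row 3, column 3: row 3 has {p,q,r,s}; column 3 has {p,q,r,s,t}; that leaves u.
At row 3, column 6: row 3 has {p,q,r,s,u}; column 6 has {p,q,r,s,u}; that leaves t.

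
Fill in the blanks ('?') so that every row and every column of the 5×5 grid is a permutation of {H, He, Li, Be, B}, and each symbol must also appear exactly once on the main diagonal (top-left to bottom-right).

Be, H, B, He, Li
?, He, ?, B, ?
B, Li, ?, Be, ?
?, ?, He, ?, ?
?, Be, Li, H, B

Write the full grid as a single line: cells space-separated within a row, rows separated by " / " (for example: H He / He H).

Be H B He Li / Li He Be B H / B Li H Be He / H B He Li Be / He Be Li H B

(r3,c3) = H
(r3,c5) = He
(r4,c2) = B
(r4,c4) = Li
(r5,c1) = He
(r2,c3) = Be
(r2,c5) = H
(r4,c1) = H
(r4,c5) = Be
(r2,c1) = Li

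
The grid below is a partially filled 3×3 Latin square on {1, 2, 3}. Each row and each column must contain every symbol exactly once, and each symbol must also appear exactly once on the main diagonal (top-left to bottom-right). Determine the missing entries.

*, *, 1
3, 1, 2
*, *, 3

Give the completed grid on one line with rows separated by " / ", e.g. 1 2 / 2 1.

2 3 1 / 3 1 2 / 1 2 3

(r1,c1) = 2
(r1,c2) = 3
(r3,c1) = 1
(r3,c2) = 2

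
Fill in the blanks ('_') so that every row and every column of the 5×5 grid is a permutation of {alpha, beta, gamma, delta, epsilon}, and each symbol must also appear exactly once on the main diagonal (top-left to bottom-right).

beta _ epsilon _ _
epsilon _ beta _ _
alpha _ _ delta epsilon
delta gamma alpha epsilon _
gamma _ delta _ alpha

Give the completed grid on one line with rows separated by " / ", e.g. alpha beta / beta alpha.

beta alpha epsilon gamma delta / epsilon delta beta alpha gamma / alpha beta gamma delta epsilon / delta gamma alpha epsilon beta / gamma epsilon delta beta alpha

(r2,c2) = delta
(r2,c5) = gamma
(r3,c2) = beta
(r3,c3) = gamma
(r4,c5) = beta
(r5,c2) = epsilon
(r5,c4) = beta
(r1,c2) = alpha
(r1,c4) = gamma
(r1,c5) = delta
(r2,c4) = alpha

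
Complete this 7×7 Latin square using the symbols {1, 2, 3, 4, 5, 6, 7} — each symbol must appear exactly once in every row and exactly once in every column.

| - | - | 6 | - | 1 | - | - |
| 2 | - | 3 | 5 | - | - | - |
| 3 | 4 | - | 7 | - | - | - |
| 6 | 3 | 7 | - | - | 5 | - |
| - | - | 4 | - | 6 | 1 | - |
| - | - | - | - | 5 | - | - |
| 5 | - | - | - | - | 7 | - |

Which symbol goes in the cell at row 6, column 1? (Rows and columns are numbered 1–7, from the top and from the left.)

1

(r3,c5) = 2
(r3,c6) = 6
(r4,c5) = 4
(r5,c1) = 7
(r7,c5) = 3
(r1,c1) = 4
(r2,c5) = 7
(r2,c6) = 4
(r6,c1) = 1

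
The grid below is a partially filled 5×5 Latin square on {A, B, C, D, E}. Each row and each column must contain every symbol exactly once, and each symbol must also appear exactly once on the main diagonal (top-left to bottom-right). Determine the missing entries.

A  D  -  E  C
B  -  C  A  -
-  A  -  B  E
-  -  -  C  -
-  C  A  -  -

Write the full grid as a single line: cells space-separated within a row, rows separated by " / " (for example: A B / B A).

(r1,c3) = B
(r2,c2) = E
(r2,c5) = D
(r3,c3) = D
(r4,c2) = B
(r4,c3) = E
(r4,c5) = A
(r5,c4) = D
(r5,c5) = B
(r3,c1) = C
(r4,c1) = D
(r5,c1) = E

A D B E C / B E C A D / C A D B E / D B E C A / E C A D B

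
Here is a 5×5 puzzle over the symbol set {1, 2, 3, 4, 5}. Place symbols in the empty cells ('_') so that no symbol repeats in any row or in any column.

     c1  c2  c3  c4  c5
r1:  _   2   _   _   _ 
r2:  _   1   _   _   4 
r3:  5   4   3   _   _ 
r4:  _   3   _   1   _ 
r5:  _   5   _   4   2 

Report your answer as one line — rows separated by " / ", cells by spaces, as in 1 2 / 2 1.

1 2 4 5 3 / 2 1 5 3 4 / 5 4 3 2 1 / 4 3 2 1 5 / 3 5 1 4 2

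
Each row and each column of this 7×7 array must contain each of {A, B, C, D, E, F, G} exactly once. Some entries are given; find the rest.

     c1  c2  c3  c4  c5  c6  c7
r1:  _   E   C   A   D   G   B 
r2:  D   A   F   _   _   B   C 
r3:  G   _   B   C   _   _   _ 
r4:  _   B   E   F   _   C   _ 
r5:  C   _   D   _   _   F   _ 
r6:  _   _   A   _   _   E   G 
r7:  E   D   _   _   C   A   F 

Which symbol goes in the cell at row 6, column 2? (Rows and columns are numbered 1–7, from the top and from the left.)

C

At row 1, column 1: row 1 has {A,B,C,D,E,G}; column 1 has {C,D,E,G}; that leaves F.
At row 3, column 2: row 3 has {B,C,G}; column 2 has {A,B,D,E}; that leaves F.
At row 3, column 6: row 3 has {B,C,F,G}; column 6 has {A,B,C,E,F,G}; that leaves D.
At row 4, column 1: row 4 has {B,C,E,F}; column 1 has {C,D,E,F,G}; that leaves A.
At row 4, column 5: row 4 has {A,B,C,E,F}; column 5 has {C,D}; that leaves G.
At row 4, column 7: row 4 has {A,B,C,E,F,G}; column 7 has {B,C,F,G}; that leaves D.
At row 5, column 2: row 5 has {C,D,F}; column 2 has {A,B,D,E,F}; that leaves G.
At row 6, column 1: row 6 has {A,E,G}; column 1 has {A,C,D,E,F,G}; that leaves B.
At row 6, column 2: row 6 has {A,B,E,G}; column 2 has {A,B,D,E,F,G}; that leaves C.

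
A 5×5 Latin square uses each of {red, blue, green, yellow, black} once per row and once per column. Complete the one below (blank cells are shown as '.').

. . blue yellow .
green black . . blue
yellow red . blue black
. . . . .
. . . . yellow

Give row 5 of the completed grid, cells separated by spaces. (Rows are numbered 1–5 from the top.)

(r1,c2) = green
(r1,c5) = red
(r2,c4) = red
(r3,c3) = green
(r4,c5) = green
(r5,c2) = blue
(r1,c1) = black
(r2,c3) = yellow
(r4,c2) = yellow
(r4,c4) = black
(r5,c1) = red
(r5,c3) = black
(r5,c4) = green

red blue black green yellow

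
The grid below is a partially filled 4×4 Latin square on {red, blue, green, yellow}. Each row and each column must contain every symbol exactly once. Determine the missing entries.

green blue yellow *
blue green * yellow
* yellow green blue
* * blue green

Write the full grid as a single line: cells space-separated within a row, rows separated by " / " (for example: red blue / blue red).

green blue yellow red / blue green red yellow / red yellow green blue / yellow red blue green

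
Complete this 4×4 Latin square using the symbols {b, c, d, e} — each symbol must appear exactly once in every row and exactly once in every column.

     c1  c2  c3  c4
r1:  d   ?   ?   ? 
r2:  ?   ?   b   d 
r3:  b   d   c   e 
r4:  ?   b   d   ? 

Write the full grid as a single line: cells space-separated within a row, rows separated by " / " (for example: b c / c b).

d c e b / c e b d / b d c e / e b d c

At row 1, column 3: row 1 has {d}; column 3 has {b,c,d}; that leaves e.
At row 4, column 4: row 4 has {b,d}; column 4 has {d,e}; that leaves c.
At row 1, column 2: row 1 has {d,e}; column 2 has {b,d}; that leaves c.
At row 1, column 4: row 1 has {c,d,e}; column 4 has {c,d,e}; that leaves b.
At row 2, column 2: row 2 has {b,d}; column 2 has {b,c,d}; that leaves e.
At row 4, column 1: row 4 has {b,c,d}; column 1 has {b,d}; that leaves e.
At row 2, column 1: row 2 has {b,d,e}; column 1 has {b,d,e}; that leaves c.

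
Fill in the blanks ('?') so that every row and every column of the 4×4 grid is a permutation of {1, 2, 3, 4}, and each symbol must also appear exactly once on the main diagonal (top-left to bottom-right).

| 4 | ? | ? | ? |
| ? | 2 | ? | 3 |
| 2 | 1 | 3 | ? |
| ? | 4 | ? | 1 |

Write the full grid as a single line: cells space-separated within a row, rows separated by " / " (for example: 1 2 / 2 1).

(r1,c2): row 1 has {4}; column 2 has {1,2,4}, so it must be 3.
(r1,c4): row 1 has {3,4}; column 4 has {1,3}, so it must be 2.
(r2,c1): row 2 has {2,3}; column 1 has {2,4}, so it must be 1.
(r2,c3): row 2 has {1,2,3}; column 3 has {3}, so it must be 4.
(r3,c4): row 3 has {1,2,3}; column 4 has {1,2,3}, so it must be 4.
(r4,c1): row 4 has {1,4}; column 1 has {1,2,4}, so it must be 3.
(r4,c3): row 4 has {1,3,4}; column 3 has {3,4}, so it must be 2.
(r1,c3): row 1 has {2,3,4}; column 3 has {2,3,4}, so it must be 1.

4 3 1 2 / 1 2 4 3 / 2 1 3 4 / 3 4 2 1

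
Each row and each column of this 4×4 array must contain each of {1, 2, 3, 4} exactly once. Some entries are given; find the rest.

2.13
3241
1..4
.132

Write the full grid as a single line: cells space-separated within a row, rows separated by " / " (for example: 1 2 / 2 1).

2 4 1 3 / 3 2 4 1 / 1 3 2 4 / 4 1 3 2

(r1,c2) = 4
(r3,c2) = 3
(r3,c3) = 2
(r4,c1) = 4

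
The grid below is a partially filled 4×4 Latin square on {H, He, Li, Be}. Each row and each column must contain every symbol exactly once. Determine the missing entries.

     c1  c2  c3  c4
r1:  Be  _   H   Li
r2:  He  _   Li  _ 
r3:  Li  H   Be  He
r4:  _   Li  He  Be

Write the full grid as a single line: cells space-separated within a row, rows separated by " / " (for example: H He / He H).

Cell (r1,c2): row 1 has {H,Li,Be}; column 2 has {H,Li} → He.
Cell (r2,c2): row 2 has {He,Li}; column 2 has {H,He,Li} → Be.
Cell (r2,c4): row 2 has {He,Li,Be}; column 4 has {He,Li,Be} → H.
Cell (r4,c1): row 4 has {He,Li,Be}; column 1 has {He,Li,Be} → H.

Be He H Li / He Be Li H / Li H Be He / H Li He Be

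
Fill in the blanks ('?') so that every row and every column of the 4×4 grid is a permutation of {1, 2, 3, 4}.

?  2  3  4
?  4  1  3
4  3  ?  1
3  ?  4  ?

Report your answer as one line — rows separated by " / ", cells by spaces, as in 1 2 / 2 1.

(r1,c1) = 1
(r2,c1) = 2
(r3,c3) = 2
(r4,c2) = 1
(r4,c4) = 2

1 2 3 4 / 2 4 1 3 / 4 3 2 1 / 3 1 4 2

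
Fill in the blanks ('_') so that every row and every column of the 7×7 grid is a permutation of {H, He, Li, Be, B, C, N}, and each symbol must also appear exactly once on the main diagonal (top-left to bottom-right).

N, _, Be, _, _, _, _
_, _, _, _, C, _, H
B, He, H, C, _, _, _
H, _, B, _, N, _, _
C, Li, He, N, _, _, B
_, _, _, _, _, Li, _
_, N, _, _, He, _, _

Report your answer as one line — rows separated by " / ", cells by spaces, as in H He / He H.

N H Be Li B C He / Li B N Be C He H / B He H C Li N Be / H C B He N Be Li / C Li He N Be H B / He Be C B H Li N / Be N Li H He B C

At row 5, column 5: row 5 has {He,Li,B,C,N}; column 5 has {He,C,N}; the diagonal has {H,Li,N}; that leaves Be.
At row 5, column 6: row 5 has {He,Li,Be,B,C,N}; column 6 has {Li}; that leaves H.
At row 7, column 7: row 7 has {He,N}; column 7 has {H,B}; the diagonal has {H,Li,Be,N}; that leaves C.
At row 2, column 2: row 2 has {H,C}; column 2 has {He,Li,N}; the diagonal has {H,Li,Be,C,N}; that leaves B.
At row 3, column 5: row 3 has {H,He,B,C}; column 5 has {He,Be,C,N}; that leaves Li.
At row 4, column 4: row 4 has {H,B,N}; column 4 has {C,N}; the diagonal has {H,Li,Be,B,C,N}; that leaves He.
At row 7, column 3: row 7 has {He,C,N}; column 3 has {H,He,Be,B}; that leaves Li.
At row 2, column 3: row 2 has {H,B,C}; column 3 has {H,He,Li,Be,B}; that leaves N.
At row 6, column 3: row 6 has {Li}; column 3 has {H,He,Li,Be,B,N}; that leaves C.
At row 7, column 1: row 7 has {He,Li,C,N}; column 1 has {H,B,C,N}; that leaves Be.
At row 7, column 6: row 7 has {He,Li,Be,C,N}; column 6 has {H,Li}; that leaves B.
At row 6, column 1: row 6 has {Li,C}; column 1 has {H,Be,B,C,N}; that leaves He.
At row 7, column 4: row 7 has {He,Li,Be,B,C,N}; column 4 has {He,C,N}; that leaves H.
At row 2, column 1: row 2 has {H,B,C,N}; column 1 has {H,He,Be,B,C,N}; that leaves Li.
At row 2, column 4: row 2 has {H,Li,B,C,N}; column 4 has {H,He,C,N}; that leaves Be.
At row 2, column 6: row 2 has {H,Li,Be,B,C,N}; column 6 has {H,Li,B}; that leaves He.
At row 6, column 4: row 6 has {He,Li,C}; column 4 has {H,He,Be,C,N}; that leaves B.
At row 6, column 5: row 6 has {He,Li,B,C}; column 5 has {He,Li,Be,C,N}; that leaves H.
At row 1, column 4: row 1 has {Be,N}; column 4 has {H,He,Be,B,C,N}; that leaves Li.
At row 1, column 5: row 1 has {Li,Be,N}; column 5 has {H,He,Li,Be,C,N}; that leaves B.
At row 1, column 6: row 1 has {Li,Be,B,N}; column 6 has {H,He,Li,B}; that leaves C.
At row 1, column 7: row 1 has {Li,Be,B,C,N}; column 7 has {H,B,C}; that leaves He.
At row 4, column 6: row 4 has {H,He,B,N}; column 6 has {H,He,Li,B,C}; that leaves Be.
At row 4, column 7: row 4 has {H,He,Be,B,N}; column 7 has {H,He,B,C}; that leaves Li.
At row 6, column 2: row 6 has {H,He,Li,B,C}; column 2 has {He,Li,B,N}; that leaves Be.
At row 6, column 7: row 6 has {H,He,Li,Be,B,C}; column 7 has {H,He,Li,B,C}; that leaves N.
At row 1, column 2: row 1 has {He,Li,Be,B,C,N}; column 2 has {He,Li,Be,B,N}; that leaves H.
At row 3, column 6: row 3 has {H,He,Li,B,C}; column 6 has {H,He,Li,Be,B,C}; that leaves N.
At row 3, column 7: row 3 has {H,He,Li,B,C,N}; column 7 has {H,He,Li,B,C,N}; that leaves Be.
At row 4, column 2: row 4 has {H,He,Li,Be,B,N}; column 2 has {H,He,Li,Be,B,N}; that leaves C.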